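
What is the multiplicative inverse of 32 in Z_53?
Since 53 is prime, by Fermat 32^(-1) ≡ 32^{51} ≡ 5 (mod 53). Verify: 32 × 5 = 160 ≡ 1 (mod 53)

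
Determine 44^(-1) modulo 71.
Since 71 is prime, by Fermat 44^(-1) ≡ 44^{69} ≡ 21 mod 71. Verify: 44 × 21 = 924 ≡ 1 mod 71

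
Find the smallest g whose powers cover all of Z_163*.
g = 2. Powers: [2, 4, 8, 16, 32, 64, ...] generates all 162 non-zero residues.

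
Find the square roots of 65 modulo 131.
The square roots of 65 mod 131 are 117 and 14. Verify: 117² = 13689 ≡ 65 mod 131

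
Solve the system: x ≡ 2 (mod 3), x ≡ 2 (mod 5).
M = 3 × 5 = 15. M₁ = 5, y₁ ≡ 2 (mod 3). M₂ = 3, y₂ ≡ 2 (mod 5). x = 2×5×2 + 2×3×2 ≡ 2 (mod 15)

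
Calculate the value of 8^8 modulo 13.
By repeated squaring mod 13: 8^{1}≡8, 8^{2}≡12, 8^{4}≡1, 8^{8}≡1. So 8^{8} ≡ 1 mod 13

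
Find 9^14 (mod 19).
By repeated squaring (mod 19): 9^{1}≡9, 9^{2}≡5, 9^{4}≡6, 9^{8}≡17. Then 9^{14} = 9^{8+4+2} ≡ 17 × 6 × 5 ≡ 16 (mod 19)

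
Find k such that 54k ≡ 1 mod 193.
Since 193 is prime, by Fermat 54^(-1) ≡ 54^{191} ≡ 168 mod 193. Verify: 54 × 168 = 9072 ≡ 1 mod 193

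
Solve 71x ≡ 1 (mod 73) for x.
Since 73 is prime, by Fermat 71^(-1) ≡ 71^{71} ≡ 36 (mod 73). Verify: 71 × 36 = 2556 ≡ 1 (mod 73)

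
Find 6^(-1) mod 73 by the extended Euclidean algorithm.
Extended GCD: 6(-12) + 73(1) = 1. So 6^(-1) ≡ -12 ≡ 61 mod 73. Verify: 6 × 61 = 366 ≡ 1 mod 73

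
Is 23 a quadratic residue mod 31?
By Euler's criterion: 23^{15} ≡ 30 mod 31. Since this equals -1 (≡ 30), 23 is not a QR.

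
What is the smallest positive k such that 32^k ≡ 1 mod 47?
Powers of 32 mod 47: 32^1≡32, 32^2≡37, 32^3≡9, 32^4≡6, 32^5≡4, 32^6≡34, 32^7≡7, 32^8≡36, 32^9≡24, 32^10≡16, 32^11≡42, 32^12≡28, 32^13≡3, 32^14≡2, 32^15≡17, 32^16≡27, 32^17≡18, 32^18≡12, 32^19≡8, 32^20≡21, 32^21≡14, 32^22≡25, 32^23≡1. Order = 23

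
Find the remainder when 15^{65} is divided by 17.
By Fermat: 15^{16} ≡ 1 (mod 17). 65 = 4×16 + 1. So 15^{65} ≡ 15^{1} ≡ 15 (mod 17)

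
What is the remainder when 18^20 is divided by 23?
By repeated squaring (mod 23): 18^{1}≡18, 18^{2}≡2, 18^{4}≡4, 18^{8}≡16, 18^{16}≡3. Then 18^{20} = 18^{16+4} ≡ 3 × 4 ≡ 12 (mod 23)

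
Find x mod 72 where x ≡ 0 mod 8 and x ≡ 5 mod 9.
M = 8 × 9 = 72. M₁ = 9, y₁ ≡ 1 mod 8. M₂ = 8, y₂ ≡ 8 mod 9. x = 0×9×1 + 5×8×8 ≡ 32 mod 72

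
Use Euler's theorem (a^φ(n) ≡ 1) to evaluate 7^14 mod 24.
By Euler: 7^{8} ≡ 1 mod 24 since gcd(7, 24) = 1. 14 = 1×8 + 6. So 7^{14} ≡ 7^{6} ≡ 1 mod 24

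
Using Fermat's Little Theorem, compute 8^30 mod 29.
By Fermat: 8^{28} ≡ 1 (mod 29). So 8^{30} = 8^{28} · 8^{2} ≡ 8^{2} ≡ 6 (mod 29)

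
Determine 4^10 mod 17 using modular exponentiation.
By repeated squaring (mod 17): 4^{1}≡4, 4^{2}≡16, 4^{4}≡1, 4^{8}≡1. Then 4^{10} = 4^{8+2} ≡ 1 × 16 ≡ 16 (mod 17)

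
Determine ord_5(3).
Powers of 3 mod 5: 3^1≡3, 3^2≡4, 3^3≡2, 3^4≡1. ord_5(3) = 4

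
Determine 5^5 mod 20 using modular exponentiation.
By repeated squaring (mod 20): 5^{1}≡5, 5^{2}≡5, 5^{4}≡5. Then 5^{5} = 5^{4+1} ≡ 5 × 5 ≡ 5 (mod 20)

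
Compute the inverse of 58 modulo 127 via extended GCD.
Extended GCD: 58(46) + 127(-21) = 1. So 58^(-1) ≡ 46 (mod 127). Verify: 58 × 46 = 2668 ≡ 1 (mod 127)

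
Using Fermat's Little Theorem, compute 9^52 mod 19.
By Fermat: 9^{18} ≡ 1 mod 19. 52 = 2×18 + 16. So 9^{52} ≡ 9^{16} ≡ 4 mod 19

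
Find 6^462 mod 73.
Using Fermat: 6^{72} ≡ 1 mod 73. 462 ≡ 30 mod 72. So 6^{462} ≡ 6^{30} ≡ 65 mod 73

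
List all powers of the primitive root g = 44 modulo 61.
44^1, 44^2, ..., 44^{60} mod 61: [44, 45, 28, 12, 40, 52, 31, 22, 53, 14, 6, 20, 26, 46, 11, 57, 7, 3, 10, 13, 23, 36, 59, 34, 32, 5, 37, 42, 18, 60, 17, 16, 33, 49, 21, 9, 30, 39, 8, 47, 55, 41, 35, 15, 50, 4, 54, 58, 51, 48, 38, 25, 2, 27, 29, 56, 24, 19, 43, 1]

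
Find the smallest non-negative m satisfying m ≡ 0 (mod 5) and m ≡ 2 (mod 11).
M = 5 × 11 = 55. M₁ = 11, y₁ ≡ 1 (mod 5). M₂ = 5, y₂ ≡ 9 (mod 11). m = 0×11×1 + 2×5×9 ≡ 35 (mod 55)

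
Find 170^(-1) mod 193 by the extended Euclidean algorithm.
Extended GCD: 170(-42) + 193(37) = 1. So 170^(-1) ≡ -42 ≡ 151 mod 193. Verify: 170 × 151 = 25670 ≡ 1 mod 193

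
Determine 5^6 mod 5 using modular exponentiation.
By repeated squaring mod 5: 5^{1}≡0, 5^{2}≡0, 5^{4}≡0. Then 5^{6} = 5^{4+2} ≡ 0 × 0 ≡ 0 mod 5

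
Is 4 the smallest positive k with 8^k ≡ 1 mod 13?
Powers of 8 mod 13: 8^1≡8, 8^2≡12, 8^3≡5, 8^4≡1. First k with 8^k≡1 is k=4. Yes, ord_13(8) = 4.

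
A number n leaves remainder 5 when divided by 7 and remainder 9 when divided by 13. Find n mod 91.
M = 7 × 13 = 91. M₁ = 13, y₁ ≡ 6 mod 7. M₂ = 7, y₂ ≡ 2 mod 13. n = 5×13×6 + 9×7×2 ≡ 61 mod 91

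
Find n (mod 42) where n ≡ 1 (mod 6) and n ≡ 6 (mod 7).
M = 6 × 7 = 42. M₁ = 7, y₁ ≡ 1 (mod 6). M₂ = 6, y₂ ≡ 6 (mod 7). n = 1×7×1 + 6×6×6 ≡ 13 (mod 42)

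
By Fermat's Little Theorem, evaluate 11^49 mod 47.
By Fermat: 11^{46} ≡ 1 (mod 47). So 11^{49} = 11^{46} · 11^{3} ≡ 11^{3} ≡ 15 (mod 47)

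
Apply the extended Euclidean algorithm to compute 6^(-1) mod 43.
Extended GCD: 6(-7) + 43(1) = 1. So 6^(-1) ≡ -7 ≡ 36 (mod 43). Verify: 6 × 36 = 216 ≡ 1 (mod 43)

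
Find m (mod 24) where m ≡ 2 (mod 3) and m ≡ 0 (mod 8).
M = 3 × 8 = 24. M₁ = 8, y₁ ≡ 2 (mod 3). M₂ = 3, y₂ ≡ 3 (mod 8). m = 2×8×2 + 0×3×3 ≡ 8 (mod 24)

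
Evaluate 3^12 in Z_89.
By repeated squaring (mod 89): 3^{1}≡3, 3^{2}≡9, 3^{4}≡81, 3^{8}≡64. Then 3^{12} = 3^{8+4} ≡ 64 × 81 ≡ 22 (mod 89)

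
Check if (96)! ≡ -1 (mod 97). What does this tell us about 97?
(96)! mod 97 = 96. Since this equals -1 (mod 97), Wilson confirms 97 is prime.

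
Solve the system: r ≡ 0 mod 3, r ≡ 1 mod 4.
M = 3 × 4 = 12. M₁ = 4, y₁ ≡ 1 mod 3. M₂ = 3, y₂ ≡ 3 mod 4. r = 0×4×1 + 1×3×3 ≡ 9 mod 12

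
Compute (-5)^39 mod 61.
By repeated squaring mod 61: (-5)^{1}≡56, (-5)^{2}≡25, (-5)^{4}≡15, (-5)^{8}≡42, (-5)^{16}≡56, (-5)^{32}≡25. Then (-5)^{39} = (-5)^{32+4+2+1} ≡ 25 × 15 × 25 × 56 ≡ 34 mod 61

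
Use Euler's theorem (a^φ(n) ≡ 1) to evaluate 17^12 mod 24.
By Euler: 17^{8} ≡ 1 mod 24 since gcd(17, 24) = 1. 12 = 1×8 + 4. So 17^{12} ≡ 17^{4} ≡ 1 mod 24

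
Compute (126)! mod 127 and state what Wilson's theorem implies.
(126)! mod 127 = 126. Since this equals -1 mod 127, Wilson confirms 127 is prime.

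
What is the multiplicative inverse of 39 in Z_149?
Since 149 is prime, by Fermat 39^(-1) ≡ 39^{147} ≡ 107 (mod 149). Verify: 39 × 107 = 4173 ≡ 1 (mod 149)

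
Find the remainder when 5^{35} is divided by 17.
By Fermat: 5^{16} ≡ 1 mod 17. 35 = 2×16 + 3. So 5^{35} ≡ 5^{3} ≡ 6 mod 17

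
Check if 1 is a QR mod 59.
By Euler's criterion: 1^{29} ≡ 1 mod 59. Since this equals 1, 1 is a QR.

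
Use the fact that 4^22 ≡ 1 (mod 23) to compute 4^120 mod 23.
By Fermat: 4^{22} ≡ 1 (mod 23). 120 = 5×22 + 10. So 4^{120} ≡ 4^{10} ≡ 6 (mod 23)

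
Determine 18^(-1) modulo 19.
Since 19 is prime, by Fermat 18^(-1) ≡ 18^{17} ≡ 18 (mod 19). Verify: 18 × 18 = 324 ≡ 1 (mod 19)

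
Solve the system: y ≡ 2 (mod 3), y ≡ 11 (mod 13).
M = 3 × 13 = 39. M₁ = 13, y₁ ≡ 1 (mod 3). M₂ = 3, y₂ ≡ 9 (mod 13). y = 2×13×1 + 11×3×9 ≡ 11 (mod 39)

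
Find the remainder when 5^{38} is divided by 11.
By Fermat: 5^{10} ≡ 1 mod 11. 38 = 3×10 + 8. So 5^{38} ≡ 5^{8} ≡ 4 mod 11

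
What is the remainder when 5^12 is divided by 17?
By repeated squaring mod 17: 5^{1}≡5, 5^{2}≡8, 5^{4}≡13, 5^{8}≡16. Then 5^{12} = 5^{8+4} ≡ 16 × 13 ≡ 4 mod 17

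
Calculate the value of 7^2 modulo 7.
7^{2} = 49 ≡ 0 (mod 7)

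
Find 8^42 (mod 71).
By repeated squaring (mod 71): 8^{1}≡8, 8^{2}≡64, 8^{4}≡49, 8^{8}≡58, 8^{16}≡27, 8^{32}≡19. Then 8^{42} = 8^{32+8+2} ≡ 19 × 58 × 64 ≡ 25 (mod 71)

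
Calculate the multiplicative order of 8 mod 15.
Powers of 8 mod 15: 8^1≡8, 8^2≡4, 8^3≡2, 8^4≡1. So the order of 8 is 4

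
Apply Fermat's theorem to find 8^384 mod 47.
By Fermat: 8^{46} ≡ 1 mod 47. 384 ≡ 16 mod 46. So 8^{384} ≡ 8^{16} ≡ 4 mod 47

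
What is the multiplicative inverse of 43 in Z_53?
Since 53 is prime, by Fermat 43^(-1) ≡ 43^{51} ≡ 37 mod 53. Verify: 43 × 37 = 1591 ≡ 1 mod 53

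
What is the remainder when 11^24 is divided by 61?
By repeated squaring (mod 61): 11^{1}≡11, 11^{2}≡60, 11^{4}≡1, 11^{8}≡1, 11^{16}≡1. Then 11^{24} = 11^{16+8} ≡ 1 × 1 ≡ 1 (mod 61)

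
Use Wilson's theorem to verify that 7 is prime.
(6)! mod 7 = 6. Since this equals -1 mod 7, Wilson confirms 7 is prime.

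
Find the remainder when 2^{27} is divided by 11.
By Fermat: 2^{10} ≡ 1 mod 11. 27 = 2×10 + 7. So 2^{27} ≡ 2^{7} ≡ 7 mod 11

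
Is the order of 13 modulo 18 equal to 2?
Powers of 13 mod 18: 13^1≡13, 13^2≡7, 13^3≡1. 13^2≡7≢1, so ord ≠ 2. No, the actual order is 3.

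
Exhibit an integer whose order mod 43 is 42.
3 has order 42 mod 43 since 3^{42} ≡ 1 mod 43 and no smaller power works.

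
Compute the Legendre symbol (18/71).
(18/71) = 18^{35} mod 71 = 1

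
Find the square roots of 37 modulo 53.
The square roots of 37 mod 53 are 14 and 39. Verify: 14² = 196 ≡ 37 (mod 53)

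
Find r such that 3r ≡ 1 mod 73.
Since 73 is prime, by Fermat 3^(-1) ≡ 3^{71} ≡ 49 mod 73. Verify: 3 × 49 = 147 ≡ 1 mod 73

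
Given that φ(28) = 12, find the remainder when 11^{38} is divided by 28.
By Euler: 11^{12} ≡ 1 (mod 28) since gcd(11, 28) = 1. 38 = 3×12 + 2. So 11^{38} ≡ 11^{2} ≡ 9 (mod 28)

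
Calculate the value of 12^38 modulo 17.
Using Fermat: 12^{16} ≡ 1 mod 17. 38 ≡ 6 mod 16. So 12^{38} ≡ 12^{6} ≡ 2 mod 17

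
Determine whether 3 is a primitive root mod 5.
ord_5(3) divides 4. For each prime q|4: 3^{2}≡4, none ≡ 1. So 3 has order 4 and is a primitive root mod 5.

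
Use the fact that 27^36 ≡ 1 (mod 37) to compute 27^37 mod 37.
By Fermat: 27^{36} ≡ 1 (mod 37). So 27^{37} = 27^{36} · 27^{1} ≡ 27^{1} ≡ 27 (mod 37)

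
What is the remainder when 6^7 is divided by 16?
By repeated squaring mod 16: 6^{1}≡6, 6^{2}≡4, 6^{4}≡0. Then 6^{7} = 6^{4+2+1} ≡ 0 × 4 × 6 ≡ 0 mod 16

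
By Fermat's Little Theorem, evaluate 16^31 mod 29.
By Fermat: 16^{28} ≡ 1 mod 29. So 16^{31} = 16^{28} · 16^{3} ≡ 16^{3} ≡ 7 mod 29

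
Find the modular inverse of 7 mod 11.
Since 11 is prime, by Fermat 7^(-1) ≡ 7^{9} ≡ 8 (mod 11). Verify: 7 × 8 = 56 ≡ 1 (mod 11)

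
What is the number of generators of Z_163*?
A prime p has φ(p-1) primitive roots; here φ(162) = 54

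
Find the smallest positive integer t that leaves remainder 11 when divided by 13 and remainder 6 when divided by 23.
M = 13 × 23 = 299. M₁ = 23, y₁ ≡ 4 (mod 13). M₂ = 13, y₂ ≡ 16 (mod 23). t = 11×23×4 + 6×13×16 ≡ 167 (mod 299)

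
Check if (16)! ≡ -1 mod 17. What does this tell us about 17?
(16)! mod 17 = 16. Since this equals -1 mod 17, Wilson confirms 17 is prime.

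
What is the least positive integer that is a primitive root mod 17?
g = 3. Powers: [3, 9, 10, 13, 5, 15, 11, ...] generates all 16 non-zero residues.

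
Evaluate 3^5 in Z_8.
By repeated squaring mod 8: 3^{1}≡3, 3^{2}≡1, 3^{4}≡1. Then 3^{5} = 3^{4+1} ≡ 1 × 3 ≡ 3 mod 8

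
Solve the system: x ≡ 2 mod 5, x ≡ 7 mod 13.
M = 5 × 13 = 65. M₁ = 13, y₁ ≡ 2 mod 5. M₂ = 5, y₂ ≡ 8 mod 13. x = 2×13×2 + 7×5×8 ≡ 7 mod 65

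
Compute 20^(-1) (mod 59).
Since 59 is prime, by Fermat 20^(-1) ≡ 20^{57} ≡ 3 (mod 59). Verify: 20 × 3 = 60 ≡ 1 (mod 59)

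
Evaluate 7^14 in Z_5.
Using Fermat: 7^{4} ≡ 1 (mod 5). 14 ≡ 2 (mod 4). So 7^{14} ≡ 7^{2} ≡ 4 (mod 5)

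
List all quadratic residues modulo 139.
Quadratic residues modulo 139: {1, 4, 5, 6, 7, 9, 11, 13, 16, 20, 24, 25, 28, 29, 30, 31, 34, 35, 36, 37, 38, 41, 42, 44, 45, 46, 47, 49, 51, 52, 54, 55, 57, 63, 64, 65, 66, 67, 69, 71, 77, 78, 79, 80, 81, 83, 86, 89, 91, 96, 99, 100, 106, 107, 112, 113, 116, 117, 118, 120, 121, 122, 124, 125, 127, 129, 131, 136, 137}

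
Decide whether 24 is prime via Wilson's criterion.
(23)! mod 24 = 0. Since 0 ≢ -1 (mod 24), 24 is not prime.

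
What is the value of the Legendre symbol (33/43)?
(33/43) = 33^{21} mod 43 = -1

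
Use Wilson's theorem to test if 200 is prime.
(199)! mod 200 = 0. Since 0 ≢ -1 (mod 200), 200 is not prime.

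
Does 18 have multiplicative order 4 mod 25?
Powers of 18 mod 25: 18^1≡18, 18^2≡24, 18^3≡7, 18^4≡1. First k with 18^k≡1 is k=4. Yes, ord_25(18) = 4.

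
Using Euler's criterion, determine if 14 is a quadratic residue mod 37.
By Euler's criterion: 14^{18} ≡ 36 (mod 37). Since this equals -1 (≡ 36), 14 is not a QR.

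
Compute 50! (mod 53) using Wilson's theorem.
(52)! = (50)! × (51) × (52) ≡ -1 (mod 53). So (50)! ≡ -1 × [(52)(51)]^(-1) ≡ 26 (mod 53)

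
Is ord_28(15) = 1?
Powers of 15 mod 28: 15^1≡15, 15^2≡1. 15^1≡15≢1, so ord ≠ 1. No, the actual order is 2.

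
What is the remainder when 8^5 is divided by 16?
By repeated squaring mod 16: 8^{1}≡8, 8^{2}≡0, 8^{4}≡0. Then 8^{5} = 8^{4+1} ≡ 0 × 8 ≡ 0 mod 16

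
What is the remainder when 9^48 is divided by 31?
Using Fermat: 9^{30} ≡ 1 mod 31. 48 ≡ 18 mod 30. So 9^{48} ≡ 9^{18} ≡ 16 mod 31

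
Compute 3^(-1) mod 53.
Since 53 is prime, by Fermat 3^(-1) ≡ 3^{51} ≡ 18 mod 53. Verify: 3 × 18 = 54 ≡ 1 mod 53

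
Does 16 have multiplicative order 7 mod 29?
Powers of 16 mod 29: 16^1≡16, 16^2≡24, 16^3≡7, 16^4≡25, 16^5≡23, 16^6≡20, 16^7≡1. First k with 16^k≡1 is k=7. Yes, ord_29(16) = 7.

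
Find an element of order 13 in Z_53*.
10 has order 13 mod 53 since 10^{13} ≡ 1 mod 53 and no smaller power works.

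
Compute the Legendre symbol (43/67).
(43/67) = 43^{33} mod 67 = -1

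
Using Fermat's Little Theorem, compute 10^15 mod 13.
By Fermat: 10^{12} ≡ 1 mod 13. So 10^{15} = 10^{12} · 10^{3} ≡ 10^{3} ≡ 12 mod 13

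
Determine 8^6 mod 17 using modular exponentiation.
By repeated squaring (mod 17): 8^{1}≡8, 8^{2}≡13, 8^{4}≡16. Then 8^{6} = 8^{4+2} ≡ 16 × 13 ≡ 4 (mod 17)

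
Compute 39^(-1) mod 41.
Since 41 is prime, by Fermat 39^(-1) ≡ 39^{39} ≡ 20 mod 41. Verify: 39 × 20 = 780 ≡ 1 mod 41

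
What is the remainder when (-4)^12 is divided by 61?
By repeated squaring (mod 61): (-4)^{1}≡57, (-4)^{2}≡16, (-4)^{4}≡12, (-4)^{8}≡22. Then (-4)^{12} = (-4)^{8+4} ≡ 22 × 12 ≡ 20 (mod 61)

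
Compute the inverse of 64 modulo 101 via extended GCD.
Extended GCD: 64(30) + 101(-19) = 1. So 64^(-1) ≡ 30 mod 101. Verify: 64 × 30 = 1920 ≡ 1 mod 101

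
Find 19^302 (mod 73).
Using Fermat: 19^{72} ≡ 1 (mod 73). 302 ≡ 14 (mod 72). So 19^{302} ≡ 19^{14} ≡ 41 (mod 73)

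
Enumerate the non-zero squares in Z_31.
QRs mod 31: {1, 2, 4, 5, 7, 8, 9, 10, 14, 16, 18, 19, 20, 25, 28}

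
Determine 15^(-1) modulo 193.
Since 193 is prime, by Fermat 15^(-1) ≡ 15^{191} ≡ 103 mod 193. Verify: 15 × 103 = 1545 ≡ 1 mod 193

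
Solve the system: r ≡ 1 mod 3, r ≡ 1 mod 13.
M = 3 × 13 = 39. M₁ = 13, y₁ ≡ 1 mod 3. M₂ = 3, y₂ ≡ 9 mod 13. r = 1×13×1 + 1×3×9 ≡ 1 mod 39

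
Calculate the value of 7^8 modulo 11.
By repeated squaring (mod 11): 7^{1}≡7, 7^{2}≡5, 7^{4}≡3, 7^{8}≡9. So 7^{8} ≡ 9 (mod 11)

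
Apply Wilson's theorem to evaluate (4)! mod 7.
(6)! = (4)! × (5) × (6) ≡ -1 (mod 7). So (4)! ≡ -1 × [(6)(5)]^(-1) ≡ 3 (mod 7)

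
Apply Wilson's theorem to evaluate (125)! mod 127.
(126)! = (125)! × (126) ≡ -1 mod 127. So (125)! ≡ -1 × (126)^(-1) ≡ (-1)×(-1) = 1 mod 127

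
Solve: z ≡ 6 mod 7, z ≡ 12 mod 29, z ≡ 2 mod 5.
M = 7 × 29 × 5 = 1015. M₁ = 145, y₁ ≡ 3 mod 7. M₂ = 35, y₂ ≡ 5 mod 29. M₃ = 203, y₃ ≡ 2 mod 5. z = 6×145×3 + 12×35×5 + 2×203×2 ≡ 447 mod 1015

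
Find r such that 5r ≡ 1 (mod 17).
Since 17 is prime, by Fermat 5^(-1) ≡ 5^{15} ≡ 7 (mod 17). Verify: 5 × 7 = 35 ≡ 1 (mod 17)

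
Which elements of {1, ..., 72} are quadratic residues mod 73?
Squares in Z_73*: {1, 2, 3, 4, 6, 8, 9, 12, 16, 18, 19, 23, 24, 25, 27, 32, 35, 36, 37, 38, 41, 46, 48, 49, 50, 54, 55, 57, 61, 64, 65, 67, 69, 70, 71, 72}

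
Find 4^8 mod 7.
Using Fermat: 4^{6} ≡ 1 mod 7. 8 ≡ 2 mod 6. So 4^{8} ≡ 4^{2} ≡ 2 mod 7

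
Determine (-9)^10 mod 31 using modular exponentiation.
By repeated squaring (mod 31): (-9)^{1}≡22, (-9)^{2}≡19, (-9)^{4}≡20, (-9)^{8}≡28. Then (-9)^{10} = (-9)^{8+2} ≡ 28 × 19 ≡ 5 (mod 31)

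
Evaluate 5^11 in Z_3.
Using Fermat: 5^{2} ≡ 1 mod 3. 11 ≡ 1 mod 2. So 5^{11} ≡ 5^{1} ≡ 2 mod 3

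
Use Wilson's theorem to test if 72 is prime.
(71)! mod 72 = 0. Since 0 ≢ -1 (mod 72), 72 is not prime.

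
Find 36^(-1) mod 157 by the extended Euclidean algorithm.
Extended GCD: 36(48) + 157(-11) = 1. So 36^(-1) ≡ 48 mod 157. Verify: 36 × 48 = 1728 ≡ 1 mod 157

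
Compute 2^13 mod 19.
By repeated squaring mod 19: 2^{1}≡2, 2^{2}≡4, 2^{4}≡16, 2^{8}≡9. Then 2^{13} = 2^{8+4+1} ≡ 9 × 16 × 2 ≡ 3 mod 19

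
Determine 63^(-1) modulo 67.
Since 67 is prime, by Fermat 63^(-1) ≡ 63^{65} ≡ 50 (mod 67). Verify: 63 × 50 = 3150 ≡ 1 (mod 67)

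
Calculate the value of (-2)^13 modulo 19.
By repeated squaring mod 19: (-2)^{1}≡17, (-2)^{2}≡4, (-2)^{4}≡16, (-2)^{8}≡9. Then (-2)^{13} = (-2)^{8+4+1} ≡ 9 × 16 × 17 ≡ 16 mod 19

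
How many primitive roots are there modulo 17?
There are φ(17-1) = φ(16) = 8 primitive roots modulo 17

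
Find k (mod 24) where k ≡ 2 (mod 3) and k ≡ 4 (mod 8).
M = 3 × 8 = 24. M₁ = 8, y₁ ≡ 2 (mod 3). M₂ = 3, y₂ ≡ 3 (mod 8). k = 2×8×2 + 4×3×3 ≡ 20 (mod 24)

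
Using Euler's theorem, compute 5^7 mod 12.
By Euler: 5^{4} ≡ 1 mod 12 since gcd(5, 12) = 1. 7 = 1×4 + 3. So 5^{7} ≡ 5^{3} ≡ 5 mod 12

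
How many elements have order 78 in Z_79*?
Number of primitive roots mod 79 = φ(p-1) = φ(78) = 24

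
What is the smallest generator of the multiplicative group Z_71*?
g = 7. Powers: [7, 49, 59, 58, 51, 2, 14, 27, ...] generates all 70 non-zero residues.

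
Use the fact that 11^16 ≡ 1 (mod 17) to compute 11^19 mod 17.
By Fermat: 11^{16} ≡ 1 (mod 17). So 11^{19} = 11^{16} · 11^{3} ≡ 11^{3} ≡ 5 (mod 17)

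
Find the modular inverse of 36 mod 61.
Since 61 is prime, by Fermat 36^(-1) ≡ 36^{59} ≡ 39 mod 61. Verify: 36 × 39 = 1404 ≡ 1 mod 61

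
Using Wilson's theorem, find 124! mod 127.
(126)! = (124)! × (125) × (126) ≡ -1 mod 127. So (124)! ≡ -1 × [(126)(125)]^(-1) ≡ 63 mod 127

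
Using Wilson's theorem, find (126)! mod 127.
By Wilson's theorem, (126)! ≡ -1 ≡ 126 (mod 127)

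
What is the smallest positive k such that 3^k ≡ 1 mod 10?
Powers of 3 mod 10: 3^1≡3, 3^2≡9, 3^3≡7, 3^4≡1. ord_10(3) = 4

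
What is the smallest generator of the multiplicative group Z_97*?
g = 5. Powers: [5, 25, 28, 43, 21, 8, ...] generates all 96 non-zero residues.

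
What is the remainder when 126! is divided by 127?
By Wilson's theorem, (126)! ≡ -1 ≡ 126 mod 127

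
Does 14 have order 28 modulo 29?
ord_29(14) divides 28. For each prime q|28: 14^{14}≡28, 14^{4}≡20, none ≡ 1. So 14 has order 28 and is a primitive root mod 29.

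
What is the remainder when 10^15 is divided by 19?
By repeated squaring (mod 19): 10^{1}≡10, 10^{2}≡5, 10^{4}≡6, 10^{8}≡17. Then 10^{15} = 10^{8+4+2+1} ≡ 17 × 6 × 5 × 10 ≡ 8 (mod 19)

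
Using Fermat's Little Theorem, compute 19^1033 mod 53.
By Fermat: 19^{52} ≡ 1 mod 53. 1033 ≡ 45 mod 52. So 19^{1033} ≡ 19^{45} ≡ 2 mod 53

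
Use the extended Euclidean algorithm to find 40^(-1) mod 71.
Extended GCD: 40(16) + 71(-9) = 1. So 40^(-1) ≡ 16 (mod 71). Verify: 40 × 16 = 640 ≡ 1 (mod 71)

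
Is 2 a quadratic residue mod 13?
By Euler's criterion: 2^{6} ≡ 12 (mod 13). Since this equals -1 (≡ 12), 2 is not a QR.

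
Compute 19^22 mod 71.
By repeated squaring mod 71: 19^{1}≡19, 19^{2}≡6, 19^{4}≡36, 19^{8}≡18, 19^{16}≡40. Then 19^{22} = 19^{16+4+2} ≡ 40 × 36 × 6 ≡ 49 mod 71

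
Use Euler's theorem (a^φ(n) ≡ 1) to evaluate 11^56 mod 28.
By Euler: 11^{12} ≡ 1 mod 28 since gcd(11, 28) = 1. 56 = 4×12 + 8. So 11^{56} ≡ 11^{8} ≡ 9 mod 28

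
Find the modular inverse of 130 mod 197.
Since 197 is prime, by Fermat 130^(-1) ≡ 130^{195} ≡ 147 mod 197. Verify: 130 × 147 = 19110 ≡ 1 mod 197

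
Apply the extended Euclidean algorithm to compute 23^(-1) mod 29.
Extended GCD: 23(-5) + 29(4) = 1. So 23^(-1) ≡ -5 ≡ 24 mod 29. Verify: 23 × 24 = 552 ≡ 1 mod 29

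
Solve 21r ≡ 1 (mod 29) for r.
Since 29 is prime, by Fermat 21^(-1) ≡ 21^{27} ≡ 18 (mod 29). Verify: 21 × 18 = 378 ≡ 1 (mod 29)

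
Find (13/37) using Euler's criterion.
(13/37) = 13^{18} mod 37 = -1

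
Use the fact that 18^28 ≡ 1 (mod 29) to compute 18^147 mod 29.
By Fermat: 18^{28} ≡ 1 (mod 29). 147 = 5×28 + 7. So 18^{147} ≡ 18^{7} ≡ 17 (mod 29)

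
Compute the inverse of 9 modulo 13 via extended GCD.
Extended GCD: 9(3) + 13(-2) = 1. So 9^(-1) ≡ 3 (mod 13). Verify: 9 × 3 = 27 ≡ 1 (mod 13)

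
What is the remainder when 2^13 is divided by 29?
By repeated squaring mod 29: 2^{1}≡2, 2^{2}≡4, 2^{4}≡16, 2^{8}≡24. Then 2^{13} = 2^{8+4+1} ≡ 24 × 16 × 2 ≡ 14 mod 29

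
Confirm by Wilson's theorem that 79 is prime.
(78)! mod 79 = 78. Since this equals -1 (mod 79), Wilson confirms 79 is prime.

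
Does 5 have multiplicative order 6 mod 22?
Powers of 5 mod 22: 5^1≡5, 5^2≡3, 5^3≡15, 5^4≡9, 5^5≡1. Already 5^5≡1, so the order is 5 < 6. No, the actual order is 5.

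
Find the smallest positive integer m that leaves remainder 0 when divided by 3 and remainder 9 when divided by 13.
M = 3 × 13 = 39. M₁ = 13, y₁ ≡ 1 mod 3. M₂ = 3, y₂ ≡ 9 mod 13. m = 0×13×1 + 9×3×9 ≡ 9 mod 39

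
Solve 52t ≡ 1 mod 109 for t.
Since 109 is prime, by Fermat 52^(-1) ≡ 52^{107} ≡ 65 mod 109. Verify: 52 × 65 = 3380 ≡ 1 mod 109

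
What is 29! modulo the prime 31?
(30)! = (29)! × (30) ≡ -1 (mod 31). So (29)! ≡ -1 × (30)^(-1) ≡ (-1)×(-1) = 1 (mod 31)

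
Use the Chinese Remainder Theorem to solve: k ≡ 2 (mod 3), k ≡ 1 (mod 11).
M = 3 × 11 = 33. M₁ = 11, y₁ ≡ 2 (mod 3). M₂ = 3, y₂ ≡ 4 (mod 11). k = 2×11×2 + 1×3×4 ≡ 23 (mod 33)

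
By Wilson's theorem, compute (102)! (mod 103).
By Wilson's theorem, (102)! ≡ -1 ≡ 102 (mod 103)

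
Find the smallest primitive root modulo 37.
g = 2. Powers: [2, 4, 8, 16, 32, 27, 17, ...] generates all 36 non-zero residues.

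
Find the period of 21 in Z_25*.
Powers of 21 mod 25: 21^1≡21, 21^2≡16, 21^3≡11, 21^4≡6, 21^5≡1. ord_25(21) = 5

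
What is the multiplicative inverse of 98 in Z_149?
Since 149 is prime, by Fermat 98^(-1) ≡ 98^{147} ≡ 111 (mod 149). Verify: 98 × 111 = 10878 ≡ 1 (mod 149)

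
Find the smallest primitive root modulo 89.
g = 3. Powers: [3, 9, 27, 81, 65, 17, 51, 64, 14, 42, ...] generates all 88 non-zero residues.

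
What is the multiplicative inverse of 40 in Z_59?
Since 59 is prime, by Fermat 40^(-1) ≡ 40^{57} ≡ 31 mod 59. Verify: 40 × 31 = 1240 ≡ 1 mod 59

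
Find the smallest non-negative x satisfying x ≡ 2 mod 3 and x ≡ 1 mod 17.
M = 3 × 17 = 51. M₁ = 17, y₁ ≡ 2 mod 3. M₂ = 3, y₂ ≡ 6 mod 17. x = 2×17×2 + 1×3×6 ≡ 35 mod 51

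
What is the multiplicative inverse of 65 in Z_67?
Since 67 is prime, by Fermat 65^(-1) ≡ 65^{65} ≡ 33 mod 67. Verify: 65 × 33 = 2145 ≡ 1 mod 67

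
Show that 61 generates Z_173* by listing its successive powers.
61^1, 61^2, ..., 61^{172} mod 173: [61, 88, 5, 132, 94, 25, 141, 124, 125, 13, 101, 106, 65, 159, 11, 152, 103, 55, 68, 169, 102, 167, 153, 164, 143, 73, 128, 23, 19, 121, 115, 95, 86, 56, 129, 84, 107, 126, 74, 16, 111, 24, 80, 36, 120, 54, 7, 81, 97, 35, 59, 139, 2, 122, 3, 10, 91, 15, 50, 109, 75, 77, 26, 29, 39, 130, 145, 22, 131, 33, 110, 136, 165, 31, 161, 133, 155, 113, 146, 83, 46, 38, 69, 57, 17, 172, 112, 85, 168, 41, 79, 148, 32, 49, 48, 160, 72, 67, 108, 14, 162, 21, 70, 118, 105, 4, 71, 6, 20, 9, 30, 100, 45, 150, 154, 52, 58, 78, 87, 117, 44, 89, 66, 47, 99, 157, 62, 149, 93, 137, 53, 119, 166, 92, 76, 138, 114, 34, 171, 51, 170, 163, 82, 158, 123, 64, 98, 96, 147, 144, 134, 43, 28, 151, 42, 140, 63, 37, 8, 142, 12, 40, 18, 60, 27, 90, 127, 135, 104, 116, 156, 1]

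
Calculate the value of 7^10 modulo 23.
By repeated squaring (mod 23): 7^{1}≡7, 7^{2}≡3, 7^{4}≡9, 7^{8}≡12. Then 7^{10} = 7^{8+2} ≡ 12 × 3 ≡ 13 (mod 23)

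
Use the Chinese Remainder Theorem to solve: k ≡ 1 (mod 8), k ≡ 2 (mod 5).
M = 8 × 5 = 40. M₁ = 5, y₁ ≡ 5 (mod 8). M₂ = 8, y₂ ≡ 2 (mod 5). k = 1×5×5 + 2×8×2 ≡ 17 (mod 40)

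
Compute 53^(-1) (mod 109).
Since 109 is prime, by Fermat 53^(-1) ≡ 53^{107} ≡ 72 (mod 109). Verify: 53 × 72 = 3816 ≡ 1 (mod 109)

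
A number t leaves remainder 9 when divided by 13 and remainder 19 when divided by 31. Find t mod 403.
M = 13 × 31 = 403. M₁ = 31, y₁ ≡ 8 mod 13. M₂ = 13, y₂ ≡ 12 mod 31. t = 9×31×8 + 19×13×12 ≡ 360 mod 403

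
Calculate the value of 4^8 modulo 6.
By repeated squaring mod 6: 4^{1}≡4, 4^{2}≡4, 4^{4}≡4, 4^{8}≡4. So 4^{8} ≡ 4 mod 6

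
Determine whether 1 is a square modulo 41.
By Euler's criterion: 1^{20} ≡ 1 (mod 41). Since this equals 1, 1 is a QR.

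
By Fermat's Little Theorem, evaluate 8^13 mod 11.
By Fermat: 8^{10} ≡ 1 (mod 11). So 8^{13} = 8^{10} · 8^{3} ≡ 8^{3} ≡ 6 (mod 11)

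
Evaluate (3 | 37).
(3/37) = 3^{18} mod 37 = 1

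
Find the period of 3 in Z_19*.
Powers of 3 mod 19: 3^1≡3, 3^2≡9, 3^3≡8, 3^4≡5, 3^5≡15, 3^6≡7, 3^7≡2, 3^8≡6, 3^9≡18, 3^10≡16, 3^11≡10, 3^12≡11, 3^13≡14, 3^14≡4, 3^15≡12, 3^16≡17, 3^17≡13, 3^18≡1. So the order of 3 is 18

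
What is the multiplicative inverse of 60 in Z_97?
Since 97 is prime, by Fermat 60^(-1) ≡ 60^{95} ≡ 76 (mod 97). Verify: 60 × 76 = 4560 ≡ 1 (mod 97)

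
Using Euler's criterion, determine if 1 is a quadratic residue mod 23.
By Euler's criterion: 1^{11} ≡ 1 mod 23. Since this equals 1, 1 is a QR.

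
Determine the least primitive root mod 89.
g = 3. For each prime q|88: 3^{44}≡88, 3^{8}≡64, none ≡ 1, so ord_89(3) = 88 and 3 is a primitive root.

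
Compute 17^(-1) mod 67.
Since 67 is prime, by Fermat 17^(-1) ≡ 17^{65} ≡ 4 mod 67. Verify: 17 × 4 = 68 ≡ 1 mod 67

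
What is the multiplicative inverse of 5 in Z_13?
Since 13 is prime, by Fermat 5^(-1) ≡ 5^{11} ≡ 8 mod 13. Verify: 5 × 8 = 40 ≡ 1 mod 13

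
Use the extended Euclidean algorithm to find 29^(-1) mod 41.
Extended GCD: 29(17) + 41(-12) = 1. So 29^(-1) ≡ 17 (mod 41). Verify: 29 × 17 = 493 ≡ 1 (mod 41)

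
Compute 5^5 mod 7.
By repeated squaring mod 7: 5^{1}≡5, 5^{2}≡4, 5^{4}≡2. Then 5^{5} = 5^{4+1} ≡ 2 × 5 ≡ 3 mod 7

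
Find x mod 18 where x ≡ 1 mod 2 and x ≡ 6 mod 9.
M = 2 × 9 = 18. M₁ = 9, y₁ ≡ 1 mod 2. M₂ = 2, y₂ ≡ 5 mod 9. x = 1×9×1 + 6×2×5 ≡ 15 mod 18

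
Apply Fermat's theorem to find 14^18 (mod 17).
By Fermat: 14^{16} ≡ 1 (mod 17). So 14^{18} = 14^{16} · 14^{2} ≡ 14^{2} ≡ 9 (mod 17)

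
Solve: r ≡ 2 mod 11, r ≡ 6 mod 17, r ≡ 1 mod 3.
M = 11 × 17 × 3 = 561. M₁ = 51, y₁ ≡ 8 mod 11. M₂ = 33, y₂ ≡ 16 mod 17. M₃ = 187, y₃ ≡ 1 mod 3. r = 2×51×8 + 6×33×16 + 1×187×1 ≡ 244 mod 561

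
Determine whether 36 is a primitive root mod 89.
36^{44} ≡ 1 mod 89 and 44 < 88, so ord_89(36) = 44 ≠ 88 and 36 is not a primitive root.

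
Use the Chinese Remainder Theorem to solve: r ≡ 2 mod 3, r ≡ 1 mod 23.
M = 3 × 23 = 69. M₁ = 23, y₁ ≡ 2 mod 3. M₂ = 3, y₂ ≡ 8 mod 23. r = 2×23×2 + 1×3×8 ≡ 47 mod 69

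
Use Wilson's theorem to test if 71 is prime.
(70)! mod 71 = 70. Since 70 ≡ -1 mod 71, 71 is prime.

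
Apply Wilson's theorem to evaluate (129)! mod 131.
(130)! = (129)! × (130) ≡ -1 (mod 131). So (129)! ≡ -1 × (130)^(-1) ≡ (-1)×(-1) = 1 (mod 131)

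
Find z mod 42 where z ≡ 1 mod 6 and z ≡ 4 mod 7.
M = 6 × 7 = 42. M₁ = 7, y₁ ≡ 1 mod 6. M₂ = 6, y₂ ≡ 6 mod 7. z = 1×7×1 + 4×6×6 ≡ 25 mod 42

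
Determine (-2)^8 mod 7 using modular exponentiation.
Using Fermat: (-2)^{6} ≡ 1 mod 7. 8 ≡ 2 mod 6. So (-2)^{8} ≡ (-2)^{2} ≡ 4 mod 7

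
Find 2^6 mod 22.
By repeated squaring mod 22: 2^{1}≡2, 2^{2}≡4, 2^{4}≡16. Then 2^{6} = 2^{4+2} ≡ 16 × 4 ≡ 20 mod 22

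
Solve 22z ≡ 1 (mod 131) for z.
Since 131 is prime, by Fermat 22^(-1) ≡ 22^{129} ≡ 6 (mod 131). Verify: 22 × 6 = 132 ≡ 1 (mod 131)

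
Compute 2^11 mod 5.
Using Fermat: 2^{4} ≡ 1 mod 5. 11 ≡ 3 mod 4. So 2^{11} ≡ 2^{3} ≡ 3 mod 5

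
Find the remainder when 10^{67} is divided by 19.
By Fermat: 10^{18} ≡ 1 mod 19. 67 = 3×18 + 13. So 10^{67} ≡ 10^{13} ≡ 13 mod 19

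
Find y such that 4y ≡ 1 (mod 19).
Since 19 is prime, by Fermat 4^(-1) ≡ 4^{17} ≡ 5 (mod 19). Verify: 4 × 5 = 20 ≡ 1 (mod 19)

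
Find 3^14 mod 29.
By repeated squaring mod 29: 3^{1}≡3, 3^{2}≡9, 3^{4}≡23, 3^{8}≡7. Then 3^{14} = 3^{8+4+2} ≡ 7 × 23 × 9 ≡ 28 mod 29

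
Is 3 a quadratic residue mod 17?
By Euler's criterion: 3^{8} ≡ 16 mod 17. Since this equals -1 (≡ 16), 3 is not a QR.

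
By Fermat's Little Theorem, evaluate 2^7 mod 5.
By Fermat: 2^{4} ≡ 1 (mod 5). So 2^{7} = 2^{4} · 2^{3} ≡ 2^{3} ≡ 3 (mod 5)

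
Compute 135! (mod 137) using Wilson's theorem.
(136)! = (135)! × (136) ≡ -1 (mod 137). So (135)! ≡ -1 × (136)^(-1) ≡ (-1)×(-1) = 1 (mod 137)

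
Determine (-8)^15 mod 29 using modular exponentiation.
By repeated squaring mod 29: (-8)^{1}≡21, (-8)^{2}≡6, (-8)^{4}≡7, (-8)^{8}≡20. Then (-8)^{15} = (-8)^{8+4+2+1} ≡ 20 × 7 × 6 × 21 ≡ 8 mod 29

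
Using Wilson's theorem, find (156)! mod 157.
By Wilson's theorem, (156)! ≡ -1 ≡ 156 (mod 157)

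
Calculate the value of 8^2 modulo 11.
8^{2} = 64 ≡ 9 (mod 11)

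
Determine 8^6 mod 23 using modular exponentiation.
By repeated squaring mod 23: 8^{1}≡8, 8^{2}≡18, 8^{4}≡2. Then 8^{6} = 8^{4+2} ≡ 2 × 18 ≡ 13 mod 23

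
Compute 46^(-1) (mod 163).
Since 163 is prime, by Fermat 46^(-1) ≡ 46^{161} ≡ 39 (mod 163). Verify: 46 × 39 = 1794 ≡ 1 (mod 163)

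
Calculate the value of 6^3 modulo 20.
6^{3} = 216 ≡ 16 (mod 20)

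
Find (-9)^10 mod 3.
By repeated squaring mod 3: (-9)^{1}≡0, (-9)^{2}≡0, (-9)^{4}≡0, (-9)^{8}≡0. Then (-9)^{10} = (-9)^{8+2} ≡ 0 × 0 ≡ 0 mod 3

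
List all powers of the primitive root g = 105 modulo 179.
105^1, 105^2, ..., 105^{178} mod 179: [105, 106, 32, 138, 170, 129, 120, 70, 11, 81, 92, 173, 86, 80, 166, 67, 54, 121, 175, 117, 113, 51, 164, 36, 21, 57, 78, 135, 34, 169, 24, 14, 38, 52, 90, 142, 53, 16, 69, 85, 154, 60, 35, 95, 130, 46, 176, 43, 40, 83, 123, 27, 150, 177, 148, 146, 115, 82, 18, 100, 118, 39, 157, 17, 174, 12, 7, 19, 26, 45, 71, 116, 8, 124, 132, 77, 30, 107, 137, 65, 23, 88, 111, 20, 131, 151, 103, 75, 178, 74, 73, 147, 41, 9, 50, 59, 109, 168, 98, 87, 6, 93, 99, 13, 112, 125, 58, 4, 62, 66, 128, 15, 143, 158, 122, 101, 44, 145, 10, 155, 165, 141, 127, 89, 37, 126, 163, 110, 94, 25, 119, 144, 84, 49, 133, 3, 136, 139, 96, 56, 152, 29, 2, 31, 33, 64, 97, 161, 79, 61, 140, 22, 162, 5, 167, 172, 160, 153, 134, 108, 63, 171, 55, 47, 102, 149, 72, 42, 114, 156, 91, 68, 159, 48, 28, 76, 104, 1]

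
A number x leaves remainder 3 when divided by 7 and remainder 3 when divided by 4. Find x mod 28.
M = 7 × 4 = 28. M₁ = 4, y₁ ≡ 2 mod 7. M₂ = 7, y₂ ≡ 3 mod 4. x = 3×4×2 + 3×7×3 ≡ 3 mod 28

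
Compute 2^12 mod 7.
Using Fermat: 2^{6} ≡ 1 mod 7. 12 ≡ 0 mod 6. So 2^{12} ≡ 2^{0} ≡ 1 mod 7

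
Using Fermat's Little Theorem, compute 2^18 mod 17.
By Fermat: 2^{16} ≡ 1 (mod 17). So 2^{18} = 2^{16} · 2^{2} ≡ 2^{2} ≡ 4 (mod 17)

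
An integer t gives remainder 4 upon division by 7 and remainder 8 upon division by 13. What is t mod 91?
M = 7 × 13 = 91. M₁ = 13, y₁ ≡ 6 mod 7. M₂ = 7, y₂ ≡ 2 mod 13. t = 4×13×6 + 8×7×2 ≡ 60 mod 91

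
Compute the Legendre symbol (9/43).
(9/43) = 9^{21} mod 43 = 1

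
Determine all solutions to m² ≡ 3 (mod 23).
The square roots of 3 mod 23 are 16 and 7. Verify: 16² = 256 ≡ 3 (mod 23)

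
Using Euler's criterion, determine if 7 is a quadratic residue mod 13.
By Euler's criterion: 7^{6} ≡ 12 mod 13. Since this equals -1 (≡ 12), 7 is not a QR.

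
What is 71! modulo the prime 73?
(72)! = (71)! × (72) ≡ -1 mod 73. So (71)! ≡ -1 × (72)^(-1) ≡ (-1)×(-1) = 1 mod 73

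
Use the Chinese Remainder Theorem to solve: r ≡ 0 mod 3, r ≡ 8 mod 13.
M = 3 × 13 = 39. M₁ = 13, y₁ ≡ 1 mod 3. M₂ = 3, y₂ ≡ 9 mod 13. r = 0×13×1 + 8×3×9 ≡ 21 mod 39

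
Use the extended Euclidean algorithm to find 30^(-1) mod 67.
Extended GCD: 30(-29) + 67(13) = 1. So 30^(-1) ≡ -29 ≡ 38 mod 67. Verify: 30 × 38 = 1140 ≡ 1 mod 67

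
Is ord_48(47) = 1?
Powers of 47 mod 48: 47^1≡47, 47^2≡1. 47^1≡47≢1, so ord ≠ 1. No, the actual order is 2.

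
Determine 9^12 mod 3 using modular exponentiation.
By repeated squaring mod 3: 9^{1}≡0, 9^{2}≡0, 9^{4}≡0, 9^{8}≡0. Then 9^{12} = 9^{8+4} ≡ 0 × 0 ≡ 0 mod 3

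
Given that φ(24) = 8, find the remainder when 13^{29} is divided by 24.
By Euler: 13^{8} ≡ 1 mod 24 since gcd(13, 24) = 1. 29 = 3×8 + 5. So 13^{29} ≡ 13^{5} ≡ 13 mod 24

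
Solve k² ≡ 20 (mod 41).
The square roots of 20 mod 41 are 26 and 15. Verify: 26² = 676 ≡ 20 (mod 41)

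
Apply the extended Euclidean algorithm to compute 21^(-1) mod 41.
Extended GCD: 21(2) + 41(-1) = 1. So 21^(-1) ≡ 2 (mod 41). Verify: 21 × 2 = 42 ≡ 1 (mod 41)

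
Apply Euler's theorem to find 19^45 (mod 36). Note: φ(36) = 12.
By Euler: 19^{12} ≡ 1 (mod 36) since gcd(19, 36) = 1. 45 = 3×12 + 9. So 19^{45} ≡ 19^{9} ≡ 19 (mod 36)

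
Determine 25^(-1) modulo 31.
Since 31 is prime, by Fermat 25^(-1) ≡ 25^{29} ≡ 5 (mod 31). Verify: 25 × 5 = 125 ≡ 1 (mod 31)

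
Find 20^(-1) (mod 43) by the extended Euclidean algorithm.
Extended GCD: 20(-15) + 43(7) = 1. So 20^(-1) ≡ -15 ≡ 28 (mod 43). Verify: 20 × 28 = 560 ≡ 1 (mod 43)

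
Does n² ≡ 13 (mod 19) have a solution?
By Euler's criterion: 13^{9} ≡ 18 (mod 19). Since this equals -1 (≡ 18), 13 is not a QR.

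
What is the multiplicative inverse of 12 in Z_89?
Since 89 is prime, by Fermat 12^(-1) ≡ 12^{87} ≡ 52 (mod 89). Verify: 12 × 52 = 624 ≡ 1 (mod 89)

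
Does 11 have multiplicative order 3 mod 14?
Powers of 11 mod 14: 11^1≡11, 11^2≡9, 11^3≡1. First k with 11^k≡1 is k=3. Yes, ord_14(11) = 3.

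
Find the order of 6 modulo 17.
Powers of 6 mod 17: 6^1≡6, 6^2≡2, 6^3≡12, 6^4≡4, 6^5≡7, 6^6≡8, 6^7≡14, 6^8≡16, 6^9≡11, 6^10≡15, 6^11≡5, 6^12≡13, 6^13≡10, 6^14≡9, 6^15≡3, 6^16≡1. ord_17(6) = 16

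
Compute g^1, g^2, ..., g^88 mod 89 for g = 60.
60^1, 60^2, ..., 60^{88} mod 89: [60, 40, 86, 87, 58, 9, 6, 4, 62, 71, 77, 81, 54, 36, 24, 16, 70, 17, 41, 57, 38, 55, 7, 64, 13, 68, 75, 50, 63, 42, 28, 78, 52, 5, 33, 22, 74, 79, 23, 45, 30, 20, 43, 88, 29, 49, 3, 2, 31, 80, 83, 85, 27, 18, 12, 8, 35, 53, 65, 73, 19, 72, 48, 32, 51, 34, 82, 25, 76, 21, 14, 39, 26, 47, 61, 11, 37, 84, 56, 67, 15, 10, 66, 44, 59, 69, 46, 1]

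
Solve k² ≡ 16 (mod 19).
The square roots of 16 mod 19 are 4 and 15. Verify: 4² = 16 ≡ 16 (mod 19)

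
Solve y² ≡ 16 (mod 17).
The square roots of 16 mod 17 are 4 and 13. Verify: 4² = 16 ≡ 16 (mod 17)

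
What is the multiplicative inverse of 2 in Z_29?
Since 29 is prime, by Fermat 2^(-1) ≡ 2^{27} ≡ 15 mod 29. Verify: 2 × 15 = 30 ≡ 1 mod 29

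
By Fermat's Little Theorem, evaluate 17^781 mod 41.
By Fermat: 17^{40} ≡ 1 (mod 41). 781 ≡ 21 (mod 40). So 17^{781} ≡ 17^{21} ≡ 24 (mod 41)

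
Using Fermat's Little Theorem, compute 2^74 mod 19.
By Fermat: 2^{18} ≡ 1 mod 19. 74 = 4×18 + 2. So 2^{74} ≡ 2^{2} ≡ 4 mod 19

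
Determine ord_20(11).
Powers of 11 mod 20: 11^1≡11, 11^2≡1. So the order of 11 is 2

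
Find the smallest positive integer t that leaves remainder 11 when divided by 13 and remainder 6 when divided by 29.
M = 13 × 29 = 377. M₁ = 29, y₁ ≡ 9 (mod 13). M₂ = 13, y₂ ≡ 9 (mod 29). t = 11×29×9 + 6×13×9 ≡ 180 (mod 377)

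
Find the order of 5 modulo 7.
Powers of 5 mod 7: 5^1≡5, 5^2≡4, 5^3≡6, 5^4≡2, 5^5≡3, 5^6≡1. So the order of 5 is 6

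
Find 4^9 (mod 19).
By repeated squaring (mod 19): 4^{1}≡4, 4^{2}≡16, 4^{4}≡9, 4^{8}≡5. Then 4^{9} = 4^{8+1} ≡ 5 × 4 ≡ 1 (mod 19)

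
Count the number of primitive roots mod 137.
There are φ(137-1) = φ(136) = 64 primitive roots modulo 137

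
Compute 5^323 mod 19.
Using Fermat: 5^{18} ≡ 1 mod 19. 323 ≡ 17 mod 18. So 5^{323} ≡ 5^{17} ≡ 4 mod 19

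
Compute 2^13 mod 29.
By repeated squaring mod 29: 2^{1}≡2, 2^{2}≡4, 2^{4}≡16, 2^{8}≡24. Then 2^{13} = 2^{8+4+1} ≡ 24 × 16 × 2 ≡ 14 mod 29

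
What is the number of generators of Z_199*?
Number of primitive roots mod 199 = φ(p-1) = φ(198) = 60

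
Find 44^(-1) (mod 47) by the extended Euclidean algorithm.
Extended GCD: 44(-16) + 47(15) = 1. So 44^(-1) ≡ -16 ≡ 31 (mod 47). Verify: 44 × 31 = 1364 ≡ 1 (mod 47)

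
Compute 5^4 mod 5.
5^{4} = 625 ≡ 0 (mod 5)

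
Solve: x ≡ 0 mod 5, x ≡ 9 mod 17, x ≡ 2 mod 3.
M = 5 × 17 × 3 = 255. M₁ = 51, y₁ ≡ 1 mod 5. M₂ = 15, y₂ ≡ 8 mod 17. M₃ = 85, y₃ ≡ 1 mod 3. x = 0×51×1 + 9×15×8 + 2×85×1 ≡ 230 mod 255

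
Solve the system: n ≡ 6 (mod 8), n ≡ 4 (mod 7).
M = 8 × 7 = 56. M₁ = 7, y₁ ≡ 7 (mod 8). M₂ = 8, y₂ ≡ 1 (mod 7). n = 6×7×7 + 4×8×1 ≡ 46 (mod 56)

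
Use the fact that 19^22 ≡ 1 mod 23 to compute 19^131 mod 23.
By Fermat: 19^{22} ≡ 1 mod 23. 131 = 5×22 + 21. So 19^{131} ≡ 19^{21} ≡ 17 mod 23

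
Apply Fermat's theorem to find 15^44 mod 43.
By Fermat: 15^{42} ≡ 1 mod 43. So 15^{44} = 15^{42} · 15^{2} ≡ 15^{2} ≡ 10 mod 43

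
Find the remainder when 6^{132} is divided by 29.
By Fermat: 6^{28} ≡ 1 mod 29. 132 = 4×28 + 20. So 6^{132} ≡ 6^{20} ≡ 24 mod 29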